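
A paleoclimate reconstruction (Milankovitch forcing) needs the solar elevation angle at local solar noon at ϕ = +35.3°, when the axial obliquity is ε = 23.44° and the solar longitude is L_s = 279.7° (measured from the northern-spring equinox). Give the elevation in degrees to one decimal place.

31.6°

Solar declination: sin δ = sin ε · sin L_s = sin 23.44° × sin 279.7° = -0.39210, so δ = -23.085°.
At local noon the hour angle is zero, so the zenith angle equals |ϕ − δ| = |+35.3° − (-23.085°)| = 58.385°.
Elevation = 90° − 58.385° = 31.6°.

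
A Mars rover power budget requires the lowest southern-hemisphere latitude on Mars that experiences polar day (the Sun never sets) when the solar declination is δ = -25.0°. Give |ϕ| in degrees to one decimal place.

Polar day requires cos h₀ = −tan ϕ tan δ ≤ −1, i.e. tan ϕ tan δ ≥ 1.
The boundary is |tan ϕ| · |tan δ| = 1, so |ϕ| = 90° − |δ| = 90° − 25.0° = 65.0° in the southern hemisphere.

|ϕ| = 65.0°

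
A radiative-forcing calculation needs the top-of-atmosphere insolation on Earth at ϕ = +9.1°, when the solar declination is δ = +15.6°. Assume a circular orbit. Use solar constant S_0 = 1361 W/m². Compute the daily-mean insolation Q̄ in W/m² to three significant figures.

cos h₀ = −tan(+9.1°) tan(+15.600°) = -0.0447, h₀ = 1.6155 rad.
Bracket: h₀ sin ϕ sin δ + cos ϕ cos δ sin h₀ = 1.6155×0.15816×0.26892 + 0.98741×0.96316×0.99900 = 0.068711 + 0.950083 = 1.018794.
Q̄ = (S_0/π) × [bracket] = (1361/π) × 1.018794 = 441.4 W/m².

Q̄ ≈ 441 W/m²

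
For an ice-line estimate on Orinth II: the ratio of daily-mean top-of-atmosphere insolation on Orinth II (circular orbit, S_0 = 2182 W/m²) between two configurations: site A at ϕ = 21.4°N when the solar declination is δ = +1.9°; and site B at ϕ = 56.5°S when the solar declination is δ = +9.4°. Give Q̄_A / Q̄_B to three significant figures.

Q̄_A / Q̄_B ≈ 2.73

— Configuration A (ϕ=+21.4°):
cos h₀ = −tan(+21.4°) tan(+1.900°) = -0.0130, h₀ = 1.5838 rad.
Bracket: h₀ sin ϕ sin δ + cos ϕ cos δ sin h₀ = 1.5838×0.36488×0.03316 + 0.93106×0.99945×0.99992 = 0.019163 + 0.930473 = 0.949636.
Q̄ = (S_0/π) × [bracket] = (2182/π) × 0.949636 = 659.57 W/m².
— Configuration B (ϕ=-56.5°):
cos h₀ = −tan(-56.5°) tan(+9.400°) = 0.2501, h₀ = 1.3180 rad.
Bracket: h₀ sin ϕ sin δ + cos ϕ cos δ sin h₀ = 1.3180×-0.83389×0.16333 + 0.55194×0.98657×0.96822 = -0.179511 + 0.527222 = 0.347711.
Q̄ = (S_0/π) × [bracket] = (2182/π) × 0.347711 = 241.50 W/m².
Ratio Q̄_A / Q̄_B = 659.57 / 241.50 = 2.731.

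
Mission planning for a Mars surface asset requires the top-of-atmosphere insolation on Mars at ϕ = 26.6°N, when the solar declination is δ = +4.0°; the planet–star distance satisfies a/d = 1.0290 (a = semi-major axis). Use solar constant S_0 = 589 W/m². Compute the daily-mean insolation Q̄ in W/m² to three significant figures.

cos h₀ = −tan(+26.6°) tan(+4.000°) = -0.0350, h₀ = 1.6058 rad.
Bracket: h₀ sin ϕ sin δ + cos ϕ cos δ sin h₀ = 1.6058×0.44776×0.06976 + 0.89415×0.99756×0.99939 = 0.050158 + 0.891424 = 0.941582.
Inverse-square distance factor (a/d)² = 1.0290² = 1.058841.
Q̄ = (S_0/π) × 1.058841 × [bracket] = (589/π) × 1.058841 × 0.941582 = 186.9 W/m².

Q̄ ≈ 187 W/m²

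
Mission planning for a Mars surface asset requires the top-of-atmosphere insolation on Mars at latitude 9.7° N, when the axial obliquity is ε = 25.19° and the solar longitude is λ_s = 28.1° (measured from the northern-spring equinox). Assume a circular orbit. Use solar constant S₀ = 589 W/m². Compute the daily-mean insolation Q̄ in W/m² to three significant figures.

Q̄ ≈ 191 W/m²

Solar declination: sin δ = sin ε · sin λ_s = sin 25.19° × sin 28.1° = 0.20047, so δ = +11.565°.
cos H₀ = −tan(+9.7°) tan(+11.565°) = -0.0350, H₀ = 1.6058 rad.
Bracket: H₀ sin φ sin δ + cos φ cos δ sin H₀ = 1.6058×0.16849×0.20047 + 0.98570×0.97970×0.99939 = 0.054239 + 0.965101 = 1.019340.
Q̄ = (S₀/π) × [bracket] = (589/π) × 1.019340 = 191.1 W/m².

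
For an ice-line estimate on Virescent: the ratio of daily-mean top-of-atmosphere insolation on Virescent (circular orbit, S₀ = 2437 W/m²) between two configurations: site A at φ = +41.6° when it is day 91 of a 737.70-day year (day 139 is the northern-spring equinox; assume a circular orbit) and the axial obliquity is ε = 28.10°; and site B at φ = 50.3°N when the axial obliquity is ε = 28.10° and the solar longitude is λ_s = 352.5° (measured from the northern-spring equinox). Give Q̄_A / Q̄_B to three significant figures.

— Configuration A (φ=+41.6°):
Solar longitude: λ_s = 360° × (91 − 139)/737.70 = -23.424°, i.e. -23.424° + 360° = 336.576°.
sin δ = sin 28.10° × sin 336.576° = -0.18724, so δ = -10.792°.
cos H₀ = −tan(+41.6°) tan(-10.792°) = 0.1692, H₀ = 1.4007 rad.
Bracket: H₀ sin φ sin δ + cos φ cos δ sin H₀ = 1.4007×0.66393×-0.18724 + 0.74780×0.98231×0.98558 = -0.174127 + 0.723979 = 0.549852.
Q̄ = (S₀/π) × [bracket] = (2437/π) × 0.549852 = 426.53 W/m².
— Configuration B (φ=+50.3°):
Solar declination: sin δ = sin ε · sin λ_s = sin 28.10° × sin 352.5° = -0.06148, so δ = -3.525°.
cos H₀ = −tan(+50.3°) tan(-3.525°) = 0.0742, H₀ = 1.4965 rad.
Bracket: H₀ sin φ sin δ + cos φ cos δ sin H₀ = 1.4965×0.76940×-0.06148 + 0.63877×0.99811×0.99724 = -0.070789 + 0.635803 = 0.565014.
Q̄ = (S₀/π) × [bracket] = (2437/π) × 0.565014 = 438.29 W/m².
Ratio Q̄_A / Q̄_B = 426.53 / 438.29 = 0.9732.

Q̄_A / Q̄_B ≈ 0.973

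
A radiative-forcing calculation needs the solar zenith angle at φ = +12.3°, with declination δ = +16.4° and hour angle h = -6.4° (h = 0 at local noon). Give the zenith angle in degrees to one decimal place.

θ_z = 7.4°

cos θ_z = sin φ sin δ + cos φ cos δ cos h = 0.060147 + 0.931452 = 0.991599.
θ_z = arccos(0.991599) = 7.4°.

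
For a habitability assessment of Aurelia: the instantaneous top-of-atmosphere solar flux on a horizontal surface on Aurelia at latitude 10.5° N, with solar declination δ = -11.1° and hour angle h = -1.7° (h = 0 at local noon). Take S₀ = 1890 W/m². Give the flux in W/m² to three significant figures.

1.76e+03 W/m²

cos θ_z = sin φ sin δ + cos φ cos δ cos h = -0.035084 + 0.964436 = 0.929352.
Flux = S₀ · cos θ_z = 1890 × 0.929352 = 1756 W/m².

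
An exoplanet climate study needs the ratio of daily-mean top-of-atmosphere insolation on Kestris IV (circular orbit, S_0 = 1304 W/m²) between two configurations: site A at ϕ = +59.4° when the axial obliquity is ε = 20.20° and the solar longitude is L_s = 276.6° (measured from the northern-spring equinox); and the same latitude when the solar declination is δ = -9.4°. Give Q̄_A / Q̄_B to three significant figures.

Q̄_A / Q̄_B ≈ 0.361

— Configuration A (ϕ=+59.4°):
Solar declination: sin δ = sin ε · sin L_s = sin 20.20° × sin 276.6° = -0.34301, so δ = -20.060°.
cos h₀ = −tan(+59.4°) tan(-20.060°) = 0.6175, h₀ = 0.9053 rad.
Bracket: h₀ sin ϕ sin δ + cos ϕ cos δ sin h₀ = 0.9053×0.86074×-0.34301 + 0.50904×0.93933×0.78660 = -0.267283 + 0.376118 = 0.108835.
Q̄ = (S_0/π) × [bracket] = (1304/π) × 0.108835 = 45.175 W/m².
— Configuration B (ϕ=+59.4°):
cos h₀ = −tan(+59.4°) tan(-9.400°) = 0.2799, h₀ = 1.2871 rad.
Bracket: h₀ sin ϕ sin δ + cos ϕ cos δ sin h₀ = 1.2871×0.86074×-0.16333 + 0.50904×0.98657×0.96002 = -0.180947 + 0.482125 = 0.301178.
Q̄ = (S_0/π) × [bracket] = (1304/π) × 0.301178 = 125.01 W/m².
Ratio Q̄_A / Q̄_B = 45.175 / 125.01 = 0.3614.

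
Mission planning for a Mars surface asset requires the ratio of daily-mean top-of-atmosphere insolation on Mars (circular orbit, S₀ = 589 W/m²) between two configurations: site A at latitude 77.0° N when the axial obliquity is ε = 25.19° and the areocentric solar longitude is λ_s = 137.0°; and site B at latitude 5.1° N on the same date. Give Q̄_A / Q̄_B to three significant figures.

Q̄_A / Q̄_B ≈ 0.894

— Configuration A (φ=+77.0°):
sin δ = sin 25.19° × sin 137.0° = 0.29027, so δ = +16.874°.
cos H₀ = −tan(+77.0°) tan(+16.874°) = -1.3139 ≤ −1 ⇒ polar day, H₀ = π.
Bracket: H₀ sin φ sin δ + cos φ cos δ sin H₀ = 3.1416×0.97437×0.29027 + 0.22495×0.95694×0.00000 = 0.888540 + 0.000000 = 0.888540.
Q̄ = (S₀/π) × [bracket] = (589/π) × 0.888540 = 166.59 W/m².
— Configuration B (φ=+5.1°):
cos H₀ = −tan(+5.1°) tan(+16.874°) = -0.0271, H₀ = 1.5979 rad.
Bracket: H₀ sin φ sin δ + cos φ cos δ sin H₀ = 1.5979×0.08889×0.29027 + 0.99604×0.95694×0.99963 = 0.041229 + 0.952798 = 0.994027.
Q̄ = (S₀/π) × [bracket] = (589/π) × 0.994027 = 186.36 W/m².
Ratio Q̄_A / Q̄_B = 166.59 / 186.36 = 0.8939.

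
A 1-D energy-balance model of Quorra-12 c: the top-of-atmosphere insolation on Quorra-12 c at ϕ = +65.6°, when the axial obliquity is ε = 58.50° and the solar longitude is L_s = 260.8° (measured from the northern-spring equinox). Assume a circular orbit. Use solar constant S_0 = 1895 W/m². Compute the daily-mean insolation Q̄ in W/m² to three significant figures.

Q̄ ≈ 0.00 W/m²

Solar declination: sin δ = sin ε · sin L_s = sin 58.50° × sin 260.8° = -0.84167, so δ = -57.317°.
cos h₀ = −tan(+65.6°) tan(-57.317°) = 3.4361 ≥ 1 ⇒ polar night, h₀ = 0 and Q̄ = 0.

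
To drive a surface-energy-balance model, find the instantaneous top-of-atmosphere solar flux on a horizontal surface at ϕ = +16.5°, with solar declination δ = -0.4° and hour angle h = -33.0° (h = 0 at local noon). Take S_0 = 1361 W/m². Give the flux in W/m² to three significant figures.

1.09e+03 W/m²

cos θ_z = sin ϕ sin δ + cos ϕ cos δ cos h = -0.001983 + 0.804114 = 0.802131.
Flux = S_0 · cos θ_z = 1361 × 0.802131 = 1092 W/m².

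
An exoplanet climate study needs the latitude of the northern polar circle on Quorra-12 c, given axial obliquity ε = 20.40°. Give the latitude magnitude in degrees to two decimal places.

69.60°

The polar circle is the lowest latitude that experiences at least one full rotation of continuous daylight at the northern-summer solstice; it lies at |φ| = 90° − ε = 90° − 20.40° = 69.60°.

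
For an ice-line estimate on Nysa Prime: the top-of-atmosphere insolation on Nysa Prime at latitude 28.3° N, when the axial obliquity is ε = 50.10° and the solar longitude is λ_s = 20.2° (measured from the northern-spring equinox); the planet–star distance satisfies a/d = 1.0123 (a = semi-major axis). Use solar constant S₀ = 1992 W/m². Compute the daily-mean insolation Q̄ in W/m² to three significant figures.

Solar declination: sin δ = sin ε · sin λ_s = sin 50.10° × sin 20.2° = 0.26490, so δ = +15.361°.
cos H₀ = −tan(+28.3°) tan(+15.361°) = -0.1479, H₀ = 1.7193 rad.
Bracket: H₀ sin φ sin δ + cos φ cos δ sin H₀ = 1.7193×0.47409×0.26490 + 0.88048×0.96428×0.98900 = 0.215921 + 0.839690 = 1.055611.
Inverse-square distance factor (a/d)² = 1.0123² = 1.024751.
Q̄ = (S₀/π) × 1.024751 × [bracket] = (1992/π) × 1.024751 × 1.055611 = 685.9 W/m².

Q̄ ≈ 686 W/m²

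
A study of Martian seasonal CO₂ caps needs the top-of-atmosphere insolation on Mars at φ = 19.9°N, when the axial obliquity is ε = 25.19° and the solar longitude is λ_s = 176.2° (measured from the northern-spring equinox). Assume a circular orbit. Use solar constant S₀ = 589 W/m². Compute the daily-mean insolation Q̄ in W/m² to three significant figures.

Solar declination: sin δ = sin ε · sin λ_s = sin 25.19° × sin 176.2° = 0.02821, so δ = +1.616°.
cos H₀ = −tan(+19.9°) tan(+1.616°) = -0.0102, H₀ = 1.5810 rad.
Bracket: H₀ sin φ sin δ + cos φ cos δ sin H₀ = 1.5810×0.34038×0.02821 + 0.94029×0.99960×0.99995 = 0.015181 + 0.939867 = 0.955048.
Q̄ = (S₀/π) × [bracket] = (589/π) × 0.955048 = 179.1 W/m².

Q̄ ≈ 179 W/m²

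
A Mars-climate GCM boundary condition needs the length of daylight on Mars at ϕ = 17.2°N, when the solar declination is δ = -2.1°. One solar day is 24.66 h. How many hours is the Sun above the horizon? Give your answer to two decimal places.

cos h₀ = −tan ϕ · tan δ = −tan(+17.2°) × tan(-2.100°) = 0.0114, so h₀ = 1.5594 rad = 89.35°.
Daylight = 2h₀/(2π) × 24.66 h = (1.5594/π) × 24.66 = 12.24 h.

12.24 h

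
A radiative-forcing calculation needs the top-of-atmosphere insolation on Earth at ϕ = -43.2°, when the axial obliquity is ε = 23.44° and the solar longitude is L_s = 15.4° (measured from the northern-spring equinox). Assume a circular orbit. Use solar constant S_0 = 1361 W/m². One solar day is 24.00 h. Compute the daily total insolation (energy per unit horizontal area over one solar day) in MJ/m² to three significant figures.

23.0 MJ/m²

Solar declination: sin δ = sin ε · sin L_s = sin 23.44° × sin 15.4° = 0.10564, so δ = +6.064°.
cos h₀ = −tan(-43.2°) tan(+6.064°) = 0.0998, h₀ = 1.4709 rad.
Bracket: h₀ sin ϕ sin δ + cos ϕ cos δ sin h₀ = 1.4709×-0.68455×0.10564 + 0.72897×0.99440×0.99501 = -0.106369 + 0.721271 = 0.614902.
Q̄ = (S_0/π) × [bracket] = (1361/π) × 0.614902 = 266.39 W/m².
Daily total = Q̄ × 24.00 h × 3600 s/h = 266.39 × 24.00 × 3600 / 10⁶ = 23.02 MJ/m².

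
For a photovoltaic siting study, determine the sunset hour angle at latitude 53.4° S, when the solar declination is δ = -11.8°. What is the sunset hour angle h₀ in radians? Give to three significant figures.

h₀ = 1.86 rad

cos h₀ = −tan ϕ · tan δ = −tan(-53.4°) × tan(-11.800°) = -0.2813, so h₀ = 1.8559 rad = 106.34°.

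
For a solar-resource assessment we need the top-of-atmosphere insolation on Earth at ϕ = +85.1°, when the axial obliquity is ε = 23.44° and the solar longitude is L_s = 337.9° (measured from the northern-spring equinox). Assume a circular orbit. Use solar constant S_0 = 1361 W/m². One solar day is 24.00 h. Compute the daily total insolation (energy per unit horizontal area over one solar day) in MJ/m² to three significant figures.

Solar declination: sin δ = sin ε · sin L_s = sin 23.44° × sin 337.9° = -0.14966, so δ = -8.607°.
cos h₀ = −tan(+85.1°) tan(-8.607°) = 1.7656 ≥ 1 ⇒ polar night, h₀ = 0 and Q̄ = 0.
Daily total = Q̄ × 24.00 h × 3600 s/h = 0.00 MJ/m².

0.00 MJ/m²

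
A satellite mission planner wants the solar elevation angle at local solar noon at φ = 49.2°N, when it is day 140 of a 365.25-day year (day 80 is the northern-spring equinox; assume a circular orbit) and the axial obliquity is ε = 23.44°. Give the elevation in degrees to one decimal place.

60.8°

Solar longitude: λ_s = 360° × (140 − 80)/365.25 = 59.138°.
sin δ = sin 23.44° × sin 59.138° = 0.34146, so δ = +19.966°.
At local noon the hour angle is zero, so the zenith angle equals |φ − δ| = |+49.2° − (+19.966°)| = 29.234°.
Elevation = 90° − 29.234° = 60.8°.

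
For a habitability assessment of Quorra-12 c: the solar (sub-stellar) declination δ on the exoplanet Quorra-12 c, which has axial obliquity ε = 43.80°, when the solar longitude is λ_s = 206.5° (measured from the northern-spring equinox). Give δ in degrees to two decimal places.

δ = -17.99°

sin δ = sin ε · sin λ_s = sin 43.80° × sin 206.5° = -0.308833.
δ = arcsin(-0.308833) = -17.99°.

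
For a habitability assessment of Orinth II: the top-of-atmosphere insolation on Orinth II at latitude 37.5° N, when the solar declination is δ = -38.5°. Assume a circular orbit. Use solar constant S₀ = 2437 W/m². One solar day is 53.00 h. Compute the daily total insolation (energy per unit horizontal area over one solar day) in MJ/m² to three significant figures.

cos H₀ = −tan(+37.5°) tan(-38.500°) = 0.6104, H₀ = 0.9143 rad.
Bracket: H₀ sin φ sin δ + cos φ cos δ sin H₀ = 0.9143×0.60876×-0.62251 + 0.79335×0.78261×0.79212 = -0.346482 + 0.491814 = 0.145332.
Q̄ = (S₀/π) × [bracket] = (2437/π) × 0.145332 = 112.74 W/m².
Daily total = Q̄ × 53.00 h × 3600 s/h = 112.74 × 53.00 × 3600 / 10⁶ = 21.51 MJ/m².

21.5 MJ/m²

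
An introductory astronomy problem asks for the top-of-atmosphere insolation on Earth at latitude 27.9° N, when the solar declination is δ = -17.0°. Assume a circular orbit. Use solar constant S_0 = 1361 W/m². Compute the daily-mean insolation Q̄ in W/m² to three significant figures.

Q̄ ≈ 278 W/m²

cos h₀ = −tan(+27.9°) tan(-17.000°) = 0.1619, h₀ = 1.4082 rad.
Bracket: h₀ sin ϕ sin δ + cos ϕ cos δ sin h₀ = 1.4082×0.46793×-0.29237 + 0.88377×0.95630×0.98681 = -0.192654 + 0.834002 = 0.641348.
Q̄ = (S_0/π) × [bracket] = (1361/π) × 0.641348 = 277.8 W/m².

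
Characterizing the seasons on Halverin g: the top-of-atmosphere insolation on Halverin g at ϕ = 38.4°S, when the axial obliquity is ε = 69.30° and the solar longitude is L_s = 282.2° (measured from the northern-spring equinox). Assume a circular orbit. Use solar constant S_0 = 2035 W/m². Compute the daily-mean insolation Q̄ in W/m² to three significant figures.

Q̄ ≈ 1.16e+03 W/m²

Solar declination: sin δ = sin ε · sin L_s = sin 69.30° × sin 282.2° = -0.91432, so δ = -66.109°.
cos h₀ = −tan(-38.4°) tan(-66.109°) = -1.7893 ≤ −1 ⇒ polar day, h₀ = π.
Bracket: h₀ sin ϕ sin δ + cos ϕ cos δ sin h₀ = 3.1416×-0.62115×-0.91432 + 0.78369×0.40500×0.00000 = 1.784208 + 0.000000 = 1.784208.
Q̄ = (S_0/π) × [bracket] = (2035/π) × 1.784208 = 1156 W/m².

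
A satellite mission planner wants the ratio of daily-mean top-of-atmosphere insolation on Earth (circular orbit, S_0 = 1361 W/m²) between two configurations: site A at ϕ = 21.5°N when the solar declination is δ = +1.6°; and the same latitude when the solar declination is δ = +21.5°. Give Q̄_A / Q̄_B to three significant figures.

— Configuration A (ϕ=+21.5°):
cos h₀ = −tan(+21.5°) tan(+1.600°) = -0.0110, h₀ = 1.5818 rad.
Bracket: h₀ sin ϕ sin δ + cos ϕ cos δ sin h₀ = 1.5818×0.36650×0.02792 + 0.93042×0.99961×0.99994 = 0.016186 + 0.930001 = 0.946187.
Q̄ = (S_0/π) × [bracket] = (1361/π) × 0.946187 = 409.91 W/m².
— Configuration B (ϕ=+21.5°):
cos h₀ = −tan(+21.5°) tan(+21.500°) = -0.1552, h₀ = 1.7266 rad.
Bracket: h₀ sin ϕ sin δ + cos ϕ cos δ sin h₀ = 1.7266×0.36650×0.36650 + 0.93042×0.93042×0.98789 = 0.231921 + 0.855198 = 1.087119.
Q̄ = (S_0/π) × [bracket] = (1361/π) × 1.087119 = 470.96 W/m².
Ratio Q̄_A / Q̄_B = 409.91 / 470.96 = 0.8704.

Q̄_A / Q̄_B ≈ 0.870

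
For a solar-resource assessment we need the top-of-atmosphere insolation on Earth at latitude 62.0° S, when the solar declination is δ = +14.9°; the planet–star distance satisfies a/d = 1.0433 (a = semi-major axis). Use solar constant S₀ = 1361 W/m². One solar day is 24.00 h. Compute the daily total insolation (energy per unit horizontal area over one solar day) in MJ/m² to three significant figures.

cos H₀ = −tan(-62.0°) tan(+14.900°) = 0.5004, H₀ = 1.0467 rad.
Bracket: H₀ sin φ sin δ + cos φ cos δ sin H₀ = 1.0467×-0.88295×0.25713 + 0.46947×0.96638×0.86578 = -0.237635 + 0.392793 = 0.155158.
Inverse-square distance factor (a/d)² = 1.0433² = 1.088475.
Q̄ = (S₀/π) × 1.088475 × [bracket] = (1361/π) × 1.088475 × 0.155158 = 73.165 W/m².
Daily total = Q̄ × 24.00 h × 3600 s/h = 73.165 × 24.00 × 3600 / 10⁶ = 6.321 MJ/m².

6.32 MJ/m²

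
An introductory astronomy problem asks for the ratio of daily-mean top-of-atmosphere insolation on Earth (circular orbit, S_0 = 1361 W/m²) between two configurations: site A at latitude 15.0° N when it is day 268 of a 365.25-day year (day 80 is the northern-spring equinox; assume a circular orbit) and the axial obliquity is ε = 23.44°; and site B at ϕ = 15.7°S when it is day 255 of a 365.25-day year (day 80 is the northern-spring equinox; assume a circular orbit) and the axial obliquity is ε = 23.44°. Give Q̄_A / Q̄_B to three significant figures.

— Configuration A (ϕ=+15.0°):
Solar longitude: L_s = 360° × (268 − 80)/365.25 = 185.298°.
sin δ = sin 23.44° × sin 185.298° = -0.03673, so δ = -2.105°.
cos h₀ = −tan(+15.0°) tan(-2.105°) = 0.0098, h₀ = 1.5609 rad.
Bracket: h₀ sin ϕ sin δ + cos ϕ cos δ sin h₀ = 1.5609×0.25882×-0.03673 + 0.96593×0.99933×0.99995 = -0.014839 + 0.965235 = 0.950396.
Q̄ = (S_0/π) × [bracket] = (1361/π) × 0.950396 = 411.73 W/m².
— Configuration B (ϕ=-15.7°):
Solar longitude: L_s = 360° × (255 − 80)/365.25 = 172.485°.
sin δ = sin 23.44° × sin 172.485° = 0.05203, so δ = +2.982°.
cos h₀ = −tan(-15.7°) tan(+2.982°) = 0.0146, h₀ = 1.5562 rad.
Bracket: h₀ sin ϕ sin δ + cos ϕ cos δ sin h₀ = 1.5562×-0.27060×0.05203 + 0.96269×0.99865×0.99989 = -0.021910 + 0.961285 = 0.939375.
Q̄ = (S_0/π) × [bracket] = (1361/π) × 0.939375 = 406.96 W/m².
Ratio Q̄_A / Q̄_B = 411.73 / 406.96 = 1.012.

Q̄_A / Q̄_B ≈ 1.01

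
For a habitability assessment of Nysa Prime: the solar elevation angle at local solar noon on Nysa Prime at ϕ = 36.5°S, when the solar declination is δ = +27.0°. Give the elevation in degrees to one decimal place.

At local noon the hour angle is zero, so the zenith angle equals |ϕ − δ| = |-36.5° − (+27.000°)| = 63.500°.
Elevation = 90° − 63.500° = 26.5°.

26.5°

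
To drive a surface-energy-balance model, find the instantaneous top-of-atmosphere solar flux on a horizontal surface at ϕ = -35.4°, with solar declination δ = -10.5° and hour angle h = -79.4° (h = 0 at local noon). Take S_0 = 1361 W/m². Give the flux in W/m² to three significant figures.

cos θ_z = sin ϕ sin δ + cos ϕ cos δ cos h = 0.105566 + 0.147433 = 0.252999.
Flux = S_0 · cos θ_z = 1361 × 0.252999 = 344.3 W/m².

344 W/m²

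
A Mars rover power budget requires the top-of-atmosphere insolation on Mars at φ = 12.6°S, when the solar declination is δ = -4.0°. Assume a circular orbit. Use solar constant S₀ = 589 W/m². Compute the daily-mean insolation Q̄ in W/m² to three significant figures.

cos H₀ = −tan(-12.6°) tan(-4.000°) = -0.0156, H₀ = 1.5864 rad.
Bracket: H₀ sin φ sin δ + cos φ cos δ sin H₀ = 1.5864×-0.21814×-0.06976 + 0.97592×0.99756×0.99988 = 0.024141 + 0.973422 = 0.997563.
Q̄ = (S₀/π) × [bracket] = (589/π) × 0.997563 = 187.0 W/m².

Q̄ ≈ 187 W/m²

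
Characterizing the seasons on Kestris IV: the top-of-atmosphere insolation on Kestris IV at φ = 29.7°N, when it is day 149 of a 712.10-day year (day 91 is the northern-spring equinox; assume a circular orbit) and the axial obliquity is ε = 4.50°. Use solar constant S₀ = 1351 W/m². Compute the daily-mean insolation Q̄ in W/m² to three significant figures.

Q̄ ≈ 386 W/m²

Solar longitude: λ_s = 360° × (149 − 91)/712.10 = 29.322°.
sin δ = sin 4.50° × sin 29.322° = 0.03842, so δ = +2.202°.
cos H₀ = −tan(+29.7°) tan(+2.202°) = -0.0219, H₀ = 1.5927 rad.
Bracket: H₀ sin φ sin δ + cos φ cos δ sin H₀ = 1.5927×0.49546×0.03842 + 0.86863×0.99926×0.99976 = 0.030318 + 0.867779 = 0.898097.
Q̄ = (S₀/π) × [bracket] = (1351/π) × 0.898097 = 386.2 W/m².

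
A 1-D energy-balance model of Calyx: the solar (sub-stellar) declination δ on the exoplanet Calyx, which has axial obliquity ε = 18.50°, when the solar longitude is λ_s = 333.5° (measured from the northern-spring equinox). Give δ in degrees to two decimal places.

sin δ = sin ε · sin λ_s = sin 18.50° × sin 333.5° = -0.141581.
δ = arcsin(-0.141581) = -8.14°.

δ = -8.14°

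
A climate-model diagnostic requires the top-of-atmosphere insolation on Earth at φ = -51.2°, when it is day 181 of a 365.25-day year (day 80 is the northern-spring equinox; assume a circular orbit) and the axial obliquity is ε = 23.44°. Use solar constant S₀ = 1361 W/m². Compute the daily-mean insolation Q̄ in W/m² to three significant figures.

Q̄ ≈ 77.7 W/m²

Solar longitude: λ_s = 360° × (181 − 80)/365.25 = 99.548°.
sin δ = sin 23.44° × sin 99.548° = 0.39228, so δ = +23.096°.
cos H₀ = −tan(-51.2°) tan(+23.096°) = 0.5304, H₀ = 1.0117 rad.
Bracket: H₀ sin φ sin δ + cos φ cos δ sin H₀ = 1.0117×-0.77934×0.39228 + 0.62660×0.91985×0.84774 = -0.309296 + 0.488619 = 0.179323.
Q̄ = (S₀/π) × [bracket] = (1361/π) × 0.179323 = 77.69 W/m².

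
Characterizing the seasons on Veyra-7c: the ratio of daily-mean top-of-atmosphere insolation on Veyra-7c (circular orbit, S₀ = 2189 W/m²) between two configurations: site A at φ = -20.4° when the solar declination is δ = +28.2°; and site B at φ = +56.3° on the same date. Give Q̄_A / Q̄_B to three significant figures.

— Configuration A (φ=-20.4°):
cos H₀ = −tan(-20.4°) tan(+28.200°) = 0.1994, H₀ = 1.3700 rad.
Bracket: H₀ sin φ sin δ + cos φ cos δ sin H₀ = 1.3700×-0.34857×0.47255 + 0.93728×0.88130×0.97992 = -0.225662 + 0.809438 = 0.583776.
Q̄ = (S₀/π) × [bracket] = (2189/π) × 0.583776 = 406.76 W/m².
— Configuration B (φ=+56.3°):
cos H₀ = −tan(+56.3°) tan(+28.200°) = -0.8040, H₀ = 2.5048 rad.
Bracket: H₀ sin φ sin δ + cos φ cos δ sin H₀ = 2.5048×0.83195×0.47255 + 0.55484×0.88130×0.59464 = 0.984732 + 0.290767 = 1.275499.
Q̄ = (S₀/π) × [bracket] = (2189/π) × 1.275499 = 888.74 W/m².
Ratio Q̄_A / Q̄_B = 406.76 / 888.74 = 0.4577.

Q̄_A / Q̄_B ≈ 0.458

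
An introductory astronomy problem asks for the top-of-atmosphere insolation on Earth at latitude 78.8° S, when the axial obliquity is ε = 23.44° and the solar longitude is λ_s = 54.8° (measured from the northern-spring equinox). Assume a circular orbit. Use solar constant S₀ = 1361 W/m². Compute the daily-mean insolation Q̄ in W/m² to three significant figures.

Q̄ ≈ 0.00 W/m²

Solar declination: sin δ = sin ε · sin λ_s = sin 23.44° × sin 54.8° = 0.32505, so δ = +18.969°.
cos H₀ = −tan(-78.8°) tan(+18.969°) = 1.7359 ≥ 1 ⇒ polar night, H₀ = 0 and Q̄ = 0.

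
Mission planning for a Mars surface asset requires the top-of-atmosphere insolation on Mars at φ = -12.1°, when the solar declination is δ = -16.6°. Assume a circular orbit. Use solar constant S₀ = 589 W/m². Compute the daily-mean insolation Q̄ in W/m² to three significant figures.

cos H₀ = −tan(-12.1°) tan(-16.600°) = -0.0639, H₀ = 1.6347 rad.
Bracket: H₀ sin φ sin δ + cos φ cos δ sin H₀ = 1.6347×-0.20962×-0.28569 + 0.97778×0.95832×0.99796 = 0.097896 + 0.935115 = 1.033011.
Q̄ = (S₀/π) × [bracket] = (589/π) × 1.033011 = 193.7 W/m².

Q̄ ≈ 194 W/m²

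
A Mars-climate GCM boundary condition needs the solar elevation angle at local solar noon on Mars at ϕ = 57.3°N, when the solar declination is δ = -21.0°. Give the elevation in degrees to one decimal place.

11.7°

At local noon the hour angle is zero, so the zenith angle equals |ϕ − δ| = |+57.3° − (-21.000°)| = 78.300°.
Elevation = 90° − 78.300° = 11.7°.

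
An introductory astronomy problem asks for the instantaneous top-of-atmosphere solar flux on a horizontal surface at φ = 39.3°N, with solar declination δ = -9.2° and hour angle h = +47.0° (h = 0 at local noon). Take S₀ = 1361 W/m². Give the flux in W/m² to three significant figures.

571 W/m²

cos θ_z = sin φ sin δ + cos φ cos δ cos h = -0.101266 + 0.520969 = 0.419703.
Flux = S₀ · cos θ_z = 1361 × 0.419703 = 571.2 W/m².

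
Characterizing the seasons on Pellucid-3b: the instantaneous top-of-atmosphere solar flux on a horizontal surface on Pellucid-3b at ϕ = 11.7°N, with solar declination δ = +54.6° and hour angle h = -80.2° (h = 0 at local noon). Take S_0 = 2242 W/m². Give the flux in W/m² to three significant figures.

587 W/m²

cos θ_z = sin ϕ sin δ + cos ϕ cos δ cos h = 0.165298 + 0.096551 = 0.261849.
Flux = S_0 · cos θ_z = 2242 × 0.261849 = 587.1 W/m².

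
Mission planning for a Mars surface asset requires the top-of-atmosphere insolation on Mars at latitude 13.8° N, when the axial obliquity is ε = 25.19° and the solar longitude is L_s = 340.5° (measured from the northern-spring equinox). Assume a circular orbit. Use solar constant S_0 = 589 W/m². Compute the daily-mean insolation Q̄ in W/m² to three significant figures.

Q̄ ≈ 170 W/m²

Solar declination: sin δ = sin ε · sin L_s = sin 25.19° × sin 340.5° = -0.14208, so δ = -8.168°.
cos h₀ = −tan(+13.8°) tan(-8.168°) = 0.0353, h₀ = 1.5355 rad.
Bracket: h₀ sin ϕ sin δ + cos ϕ cos δ sin h₀ = 1.5355×0.23853×-0.14208 + 0.97113×0.98986×0.99938 = -0.052039 + 0.960687 = 0.908648.
Q̄ = (S_0/π) × [bracket] = (589/π) × 0.908648 = 170.4 W/m².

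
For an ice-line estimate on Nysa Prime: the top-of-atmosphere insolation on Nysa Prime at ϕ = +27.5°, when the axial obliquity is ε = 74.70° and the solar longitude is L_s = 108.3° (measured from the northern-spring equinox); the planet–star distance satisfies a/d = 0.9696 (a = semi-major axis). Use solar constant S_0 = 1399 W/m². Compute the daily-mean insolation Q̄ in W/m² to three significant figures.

Solar declination: sin δ = sin ε · sin L_s = sin 74.70° × sin 108.3° = 0.91578, so δ = +66.316°.
cos h₀ = −tan(+27.5°) tan(+66.316°) = -1.1868 ≤ −1 ⇒ polar day, h₀ = π.
Bracket: h₀ sin ϕ sin δ + cos ϕ cos δ sin h₀ = 3.1416×0.46175×0.91578 + 0.88701×0.40169×0.00000 = 1.328461 + 0.000000 = 1.328461.
Inverse-square distance factor (a/d)² = 0.9696² = 0.940124.
Q̄ = (S_0/π) × 0.940124 × [bracket] = (1399/π) × 0.940124 × 1.328461 = 556.2 W/m².

Q̄ ≈ 556 W/m²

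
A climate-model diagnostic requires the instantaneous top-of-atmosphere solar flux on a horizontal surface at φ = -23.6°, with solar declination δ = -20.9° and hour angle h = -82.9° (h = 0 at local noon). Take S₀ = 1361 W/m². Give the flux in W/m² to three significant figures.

cos θ_z = sin φ sin δ + cos φ cos δ cos h = 0.142820 + 0.105812 = 0.248632.
Flux = S₀ · cos θ_z = 1361 × 0.248632 = 338.4 W/m².

338 W/m²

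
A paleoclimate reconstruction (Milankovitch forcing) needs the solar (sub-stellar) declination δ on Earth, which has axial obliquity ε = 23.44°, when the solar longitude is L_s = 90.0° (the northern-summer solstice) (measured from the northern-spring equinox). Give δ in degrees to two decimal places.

δ = +23.44°

sin δ = sin ε · sin L_s = sin 23.44° × sin 90.0° = 0.397789.
δ = arcsin(0.397789) = +23.44°.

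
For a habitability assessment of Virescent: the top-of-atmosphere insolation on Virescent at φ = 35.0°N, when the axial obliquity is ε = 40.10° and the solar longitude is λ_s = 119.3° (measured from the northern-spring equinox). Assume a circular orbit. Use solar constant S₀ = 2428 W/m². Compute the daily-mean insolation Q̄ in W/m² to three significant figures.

Q̄ ≈ 975 W/m²

Solar declination: sin δ = sin ε · sin λ_s = sin 40.10° × sin 119.3° = 0.56172, so δ = +34.175°.
cos H₀ = −tan(+35.0°) tan(+34.175°) = -0.4754, H₀ = 2.0662 rad.
Bracket: H₀ sin φ sin δ + cos φ cos δ sin H₀ = 2.0662×0.57358×0.56172 + 0.81915×0.82733×0.87976 = 0.665712 + 0.596220 = 1.261932.
Q̄ = (S₀/π) × [bracket] = (2428/π) × 1.261932 = 975.3 W/m².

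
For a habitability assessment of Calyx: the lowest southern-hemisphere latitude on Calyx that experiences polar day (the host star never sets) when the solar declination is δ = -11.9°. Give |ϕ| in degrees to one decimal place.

Polar day requires cos h₀ = −tan ϕ tan δ ≤ −1, i.e. tan ϕ tan δ ≥ 1.
The boundary is |tan ϕ| · |tan δ| = 1, so |ϕ| = 90° − |δ| = 90° − 11.9° = 78.1° in the southern hemisphere.

|ϕ| = 78.1°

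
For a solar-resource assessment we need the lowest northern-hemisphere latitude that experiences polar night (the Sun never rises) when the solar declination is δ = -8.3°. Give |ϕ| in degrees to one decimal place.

|ϕ| = 81.7°

Polar night requires cos h₀ = −tan ϕ tan δ ≥ 1, i.e. tan ϕ tan δ ≤ −1.
The boundary is |tan ϕ| · |tan δ| = 1, so |ϕ| = 90° − |δ| = 90° − 8.3° = 81.7° in the northern hemisphere.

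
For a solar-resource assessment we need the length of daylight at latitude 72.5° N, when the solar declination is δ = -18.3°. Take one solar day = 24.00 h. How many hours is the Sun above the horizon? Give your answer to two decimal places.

0.00 h

cos h₀ = −tan ϕ · tan δ = 1.0489 ≥ 1, so the Sun never rises (polar night) and h₀ = 0.
Daylight = 2h₀/(2π) × 24.00 h = (0.0000/π) × 24.00 = 0.00 h.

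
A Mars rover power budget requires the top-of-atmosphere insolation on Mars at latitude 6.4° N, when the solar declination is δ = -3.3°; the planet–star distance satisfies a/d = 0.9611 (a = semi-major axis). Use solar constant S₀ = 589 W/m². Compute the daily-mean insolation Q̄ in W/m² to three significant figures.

Q̄ ≈ 170 W/m²

cos H₀ = −tan(+6.4°) tan(-3.300°) = 0.0065, H₀ = 1.5643 rad.
Bracket: H₀ sin φ sin δ + cos φ cos δ sin H₀ = 1.5643×0.11147×-0.05756 + 0.99377×0.99834×0.99998 = -0.010037 + 0.992100 = 0.982063.
Inverse-square distance factor (a/d)² = 0.9611² = 0.923713.
Q̄ = (S₀/π) × 0.923713 × [bracket] = (589/π) × 0.923713 × 0.982063 = 170.1 W/m².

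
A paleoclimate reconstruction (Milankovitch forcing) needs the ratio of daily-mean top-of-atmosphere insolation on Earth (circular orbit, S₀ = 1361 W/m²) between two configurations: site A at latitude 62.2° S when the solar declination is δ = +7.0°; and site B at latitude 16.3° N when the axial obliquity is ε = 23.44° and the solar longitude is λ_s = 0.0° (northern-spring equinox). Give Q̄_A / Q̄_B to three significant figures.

Q̄_A / Q̄_B ≈ 0.319

— Configuration A (φ=-62.2°):
cos H₀ = −tan(-62.2°) tan(+7.000°) = 0.2329, H₀ = 1.3358 rad.
Bracket: H₀ sin φ sin δ + cos φ cos δ sin H₀ = 1.3358×-0.88458×0.12187 + 0.46639×0.99255×0.97251 = -0.144004 + 0.450190 = 0.306186.
Q̄ = (S₀/π) × [bracket] = (1361/π) × 0.306186 = 132.65 W/m².
— Configuration B (φ=+16.3°):
Solar declination: sin δ = sin ε · sin λ_s = sin 23.44° × sin 0.0° = 0.00000, so δ = +0.000°.
cos H₀ = −tan(+16.3°) tan(+0.000°) = -0.0000, H₀ = 1.5708 rad.
Bracket: H₀ sin φ sin δ + cos φ cos δ sin H₀ = 1.5708×0.28067×0.00000 + 0.95981×1.00000×1.00000 = 0.000000 + 0.959810 = 0.959810.
Q̄ = (S₀/π) × [bracket] = (1361/π) × 0.959810 = 415.81 W/m².
Ratio Q̄_A / Q̄_B = 132.65 / 415.81 = 0.3190.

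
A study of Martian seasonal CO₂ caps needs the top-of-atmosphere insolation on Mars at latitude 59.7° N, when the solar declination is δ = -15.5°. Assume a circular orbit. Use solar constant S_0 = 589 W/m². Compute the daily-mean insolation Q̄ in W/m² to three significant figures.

Q̄ ≈ 33.7 W/m²

cos h₀ = −tan(+59.7°) tan(-15.500°) = 0.4746, h₀ = 1.0763 rad.
Bracket: h₀ sin ϕ sin δ + cos ϕ cos δ sin h₀ = 1.0763×0.86340×-0.26724 + 0.50453×0.96363×0.88021 = -0.248340 + 0.427941 = 0.179601.
Q̄ = (S_0/π) × [bracket] = (589/π) × 0.179601 = 33.67 W/m².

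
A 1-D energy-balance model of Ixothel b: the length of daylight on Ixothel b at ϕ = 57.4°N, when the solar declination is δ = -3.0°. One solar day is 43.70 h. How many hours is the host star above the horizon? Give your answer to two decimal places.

cos h₀ = −tan ϕ · tan δ = −tan(+57.4°) × tan(-3.000°) = 0.0819, so h₀ = 1.4888 rad = 85.30°.
Daylight = 2h₀/(2π) × 43.70 h = (1.4888/π) × 43.70 = 20.71 h.

20.71 h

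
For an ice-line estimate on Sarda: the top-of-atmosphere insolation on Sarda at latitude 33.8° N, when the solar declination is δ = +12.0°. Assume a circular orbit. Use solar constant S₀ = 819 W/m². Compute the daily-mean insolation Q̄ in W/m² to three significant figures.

Q̄ ≈ 261 W/m²

cos H₀ = −tan(+33.8°) tan(+12.000°) = -0.1423, H₀ = 1.7136 rad.
Bracket: H₀ sin φ sin δ + cos φ cos δ sin H₀ = 1.7136×0.55630×0.20791 + 0.83098×0.97815×0.98982 = 0.198196 + 0.804549 = 1.002745.
Q̄ = (S₀/π) × [bracket] = (819/π) × 1.002745 = 261.4 W/m².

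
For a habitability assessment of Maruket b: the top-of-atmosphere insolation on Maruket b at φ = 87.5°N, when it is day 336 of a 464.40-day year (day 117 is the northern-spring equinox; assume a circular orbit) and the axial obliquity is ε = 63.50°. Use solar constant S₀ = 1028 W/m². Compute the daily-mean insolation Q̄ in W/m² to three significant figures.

Q̄ ≈ 163 W/m²

Solar longitude: λ_s = 360° × (336 − 117)/464.40 = 169.767°.
sin δ = sin 63.50° × sin 169.767° = 0.15898, so δ = +9.148°.
cos H₀ = −tan(+87.5°) tan(+9.148°) = -3.6881 ≤ −1 ⇒ polar day, H₀ = π.
Bracket: H₀ sin φ sin δ + cos φ cos δ sin H₀ = 3.1416×0.99905×0.15898 + 0.04362×0.98728×0.00000 = 0.498977 + 0.000000 = 0.498977.
Q̄ = (S₀/π) × [bracket] = (1028/π) × 0.498977 = 163.3 W/m².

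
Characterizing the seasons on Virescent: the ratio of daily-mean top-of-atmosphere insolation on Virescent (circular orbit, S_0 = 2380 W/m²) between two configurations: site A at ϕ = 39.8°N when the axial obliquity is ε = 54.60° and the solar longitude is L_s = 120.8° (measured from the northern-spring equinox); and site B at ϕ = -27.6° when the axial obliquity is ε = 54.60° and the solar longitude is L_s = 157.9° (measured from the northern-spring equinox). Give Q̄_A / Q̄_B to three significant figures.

Q̄_A / Q̄_B ≈ 2.29

— Configuration A (ϕ=+39.8°):
Solar declination: sin δ = sin ε · sin L_s = sin 54.60° × sin 120.8° = 0.70016, so δ = +44.440°.
cos h₀ = −tan(+39.8°) tan(+44.440°) = -0.8170, h₀ = 2.5271 rad.
Bracket: h₀ sin ϕ sin δ + cos ϕ cos δ sin h₀ = 2.5271×0.64011×0.70016 + 0.76828×0.71398×0.57658 = 1.132594 + 0.316275 = 1.448869.
Q̄ = (S_0/π) × [bracket] = (2380/π) × 1.448869 = 1097.6 W/m².
— Configuration B (ϕ=-27.6°):
Solar declination: sin δ = sin ε · sin L_s = sin 54.60° × sin 157.9° = 0.30667, so δ = +17.859°.
cos h₀ = −tan(-27.6°) tan(+17.859°) = 0.1684, h₀ = 1.4015 rad.
Bracket: h₀ sin ϕ sin δ + cos ϕ cos δ sin h₀ = 1.4015×-0.46330×0.30667 + 0.88620×0.95182×0.98571 = -0.199125 + 0.831449 = 0.632324.
Q̄ = (S_0/π) × [bracket] = (2380/π) × 0.632324 = 479.03 W/m².
Ratio Q̄_A / Q̄_B = 1097.6 / 479.03 = 2.291.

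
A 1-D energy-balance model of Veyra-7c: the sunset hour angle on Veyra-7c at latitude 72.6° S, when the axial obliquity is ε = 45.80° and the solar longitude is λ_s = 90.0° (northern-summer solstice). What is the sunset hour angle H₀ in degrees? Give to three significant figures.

H₀ = 0.00°

Solar declination: sin δ = sin ε · sin λ_s = sin 45.80° × sin 90.0° = 0.71691, so δ = +45.800°.
cos H₀ = −tan φ · tan δ = 3.2814 ≥ 1, so the host star never rises (polar night) and H₀ = 0.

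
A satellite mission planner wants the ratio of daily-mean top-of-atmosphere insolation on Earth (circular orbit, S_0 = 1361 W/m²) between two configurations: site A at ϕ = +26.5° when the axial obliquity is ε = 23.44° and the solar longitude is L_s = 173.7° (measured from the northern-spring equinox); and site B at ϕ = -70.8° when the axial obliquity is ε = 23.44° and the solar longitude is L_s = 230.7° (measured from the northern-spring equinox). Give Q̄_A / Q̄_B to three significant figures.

Q̄_A / Q̄_B ≈ 1.01

— Configuration A (ϕ=+26.5°):
Solar declination: sin δ = sin ε · sin L_s = sin 23.44° × sin 173.7° = 0.04365, so δ = +2.502°.
cos h₀ = −tan(+26.5°) tan(+2.502°) = -0.0218, h₀ = 1.5926 rad.
Bracket: h₀ sin ϕ sin δ + cos ϕ cos δ sin h₀ = 1.5926×0.44620×0.04365 + 0.89493×0.99905×0.99976 = 0.031018 + 0.893865 = 0.924883.
Q̄ = (S_0/π) × [bracket] = (1361/π) × 0.924883 = 400.68 W/m².
— Configuration B (ϕ=-70.8°):
Solar declination: sin δ = sin ε · sin L_s = sin 23.44° × sin 230.7° = -0.30782, so δ = -17.928°.
cos h₀ = −tan(-70.8°) tan(-17.928°) = -0.9291, h₀ = 2.7627 rad.
Bracket: h₀ sin ϕ sin δ + cos ϕ cos δ sin h₀ = 2.7627×-0.94438×-0.30782 + 0.32887×0.95144×0.36992 = 0.803114 + 0.115748 = 0.918862.
Q̄ = (S_0/π) × [bracket] = (1361/π) × 0.918862 = 398.07 W/m².
Ratio Q̄_A / Q̄_B = 400.68 / 398.07 = 1.007.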